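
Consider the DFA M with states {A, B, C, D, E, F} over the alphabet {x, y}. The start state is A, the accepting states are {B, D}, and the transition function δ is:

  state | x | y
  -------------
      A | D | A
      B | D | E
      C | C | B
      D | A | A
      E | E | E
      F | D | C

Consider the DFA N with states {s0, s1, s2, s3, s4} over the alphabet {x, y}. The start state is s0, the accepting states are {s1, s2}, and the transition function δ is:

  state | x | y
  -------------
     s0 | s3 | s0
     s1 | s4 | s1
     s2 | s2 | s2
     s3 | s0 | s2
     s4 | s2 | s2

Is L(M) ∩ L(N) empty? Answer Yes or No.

No

The string xyx is accepted by both M and N.
Hence L(M) ∩ L(N) ≠ ∅.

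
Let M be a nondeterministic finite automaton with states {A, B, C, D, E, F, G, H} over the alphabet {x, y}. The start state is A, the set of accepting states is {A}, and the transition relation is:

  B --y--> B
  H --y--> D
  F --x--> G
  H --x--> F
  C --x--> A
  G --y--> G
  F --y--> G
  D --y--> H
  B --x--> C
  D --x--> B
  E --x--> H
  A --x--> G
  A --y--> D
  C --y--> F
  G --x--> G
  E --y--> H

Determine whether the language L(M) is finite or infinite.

State B is reachable from the start and can reach an accepting state, and it lies on the cycle B → B.
Traversing that cycle any number of times yields accepted strings of unbounded length, so the language is infinite.

infinite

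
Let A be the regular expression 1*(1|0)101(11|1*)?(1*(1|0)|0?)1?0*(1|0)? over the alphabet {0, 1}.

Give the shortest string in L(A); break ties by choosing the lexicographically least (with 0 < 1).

By inspection of the expression, no string of length less than 4 matches, and 0101 is the lexicographically first match of length 4.

0101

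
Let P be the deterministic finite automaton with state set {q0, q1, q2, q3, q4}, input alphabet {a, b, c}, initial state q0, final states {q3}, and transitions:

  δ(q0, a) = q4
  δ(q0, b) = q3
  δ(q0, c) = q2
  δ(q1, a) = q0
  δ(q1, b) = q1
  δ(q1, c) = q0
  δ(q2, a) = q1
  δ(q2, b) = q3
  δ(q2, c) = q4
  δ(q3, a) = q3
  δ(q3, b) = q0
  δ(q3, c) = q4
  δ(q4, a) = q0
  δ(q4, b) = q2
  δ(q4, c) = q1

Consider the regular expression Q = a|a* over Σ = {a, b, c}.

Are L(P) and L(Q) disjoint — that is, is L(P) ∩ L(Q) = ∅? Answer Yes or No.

Converting the expression Q to a DFA (subset construction, then merging equivalent states) gives the minimal DFA with states {r0, r1}, start state r0, accepting states {r0} and transitions r0: a→r0, b→r1, c→r1; r1: a→r1, b→r1, c→r1.
Exploring the product automaton P × Q from the start pair (q0, r0), following both machines on each input symbol, reaches 7 state pairs: (q0, r0), (q4, r0), (q3, r1), (q2, r1), (q1, r1), (q0, r1), (q4, r1).
P accepts in {q3} and Q accepts in {r0}; no reachable pair has both components accepting, so no string drives both machines to acceptance simultaneously and L(P) ∩ L(Q) = ∅.
So no string is accepted by both, and the intersection is empty.

Yes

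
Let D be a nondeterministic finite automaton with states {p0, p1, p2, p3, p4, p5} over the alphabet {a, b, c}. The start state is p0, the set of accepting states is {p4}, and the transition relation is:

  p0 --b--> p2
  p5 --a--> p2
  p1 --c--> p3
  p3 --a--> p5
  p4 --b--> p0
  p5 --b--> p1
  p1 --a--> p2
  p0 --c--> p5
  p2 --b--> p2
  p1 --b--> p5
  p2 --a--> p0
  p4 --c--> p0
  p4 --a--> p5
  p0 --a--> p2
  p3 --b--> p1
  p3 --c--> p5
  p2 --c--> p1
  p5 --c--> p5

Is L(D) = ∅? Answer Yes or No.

Yes

The states reachable from the start state are {p0, p1, p2, p3, p5}.
None of the accepting states {p4} is reachable, so no string is accepted and L(D) = ∅.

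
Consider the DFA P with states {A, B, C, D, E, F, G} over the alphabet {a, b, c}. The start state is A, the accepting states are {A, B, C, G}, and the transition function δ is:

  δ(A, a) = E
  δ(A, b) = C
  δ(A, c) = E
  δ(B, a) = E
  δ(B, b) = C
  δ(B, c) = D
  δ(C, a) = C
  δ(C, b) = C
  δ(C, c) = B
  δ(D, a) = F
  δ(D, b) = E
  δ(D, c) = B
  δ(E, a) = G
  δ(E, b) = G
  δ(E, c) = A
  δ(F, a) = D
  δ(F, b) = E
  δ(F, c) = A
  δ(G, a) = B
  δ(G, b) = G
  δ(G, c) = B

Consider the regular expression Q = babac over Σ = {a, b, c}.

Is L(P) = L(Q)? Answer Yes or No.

The empty string ε is accepted by P but rejected by Q.
So L(P) ≠ L(Q).

No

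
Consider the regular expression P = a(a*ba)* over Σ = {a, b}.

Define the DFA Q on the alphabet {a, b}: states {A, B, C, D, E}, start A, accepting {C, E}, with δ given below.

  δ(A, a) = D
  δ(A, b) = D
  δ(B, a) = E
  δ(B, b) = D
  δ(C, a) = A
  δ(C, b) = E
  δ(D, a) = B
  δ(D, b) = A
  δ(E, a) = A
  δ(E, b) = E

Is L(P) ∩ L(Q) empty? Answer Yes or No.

Converting the expression P to a DFA (subset construction, then merging equivalent states) gives the minimal DFA with states {p0, p1, p2, p3}, start state p0, accepting states {p1} and transitions p0: a→p1, b→p2; p1: a→p3, b→p0; p2: a→p2, b→p2; p3: a→p3, b→p0.
Exploring the product automaton P × Q from the start pair (p0, A), following both machines on each input symbol, reaches 14 state pairs: (p0, A), (p1, D), (p2, D), (p3, B), (p2, B), (p2, A), (p3, E), (p0, D), (p2, E), (p3, A), (p0, E), (p1, B), (p3, D), (p1, A).
P accepts in {p1} and Q accepts in {C, E}; no reachable pair has both components accepting, so no string drives both machines to acceptance simultaneously and L(P) ∩ L(Q) = ∅.
So no string is accepted by both, and the intersection is empty.

Yes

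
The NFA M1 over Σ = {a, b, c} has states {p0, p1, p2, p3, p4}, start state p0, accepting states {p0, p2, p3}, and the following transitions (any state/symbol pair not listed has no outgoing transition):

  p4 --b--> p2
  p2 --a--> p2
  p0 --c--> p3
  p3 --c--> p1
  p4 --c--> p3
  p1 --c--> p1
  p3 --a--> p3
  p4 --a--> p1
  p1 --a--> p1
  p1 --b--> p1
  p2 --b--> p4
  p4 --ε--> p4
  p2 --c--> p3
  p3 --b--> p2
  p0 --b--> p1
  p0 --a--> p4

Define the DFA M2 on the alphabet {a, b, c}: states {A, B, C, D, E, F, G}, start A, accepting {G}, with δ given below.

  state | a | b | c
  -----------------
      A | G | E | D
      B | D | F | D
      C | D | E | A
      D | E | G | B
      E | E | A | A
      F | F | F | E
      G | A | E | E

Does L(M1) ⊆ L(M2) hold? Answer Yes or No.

No

The empty string ε is in L(M1) but not in L(M2).
So L(M1) ⊄ L(M2).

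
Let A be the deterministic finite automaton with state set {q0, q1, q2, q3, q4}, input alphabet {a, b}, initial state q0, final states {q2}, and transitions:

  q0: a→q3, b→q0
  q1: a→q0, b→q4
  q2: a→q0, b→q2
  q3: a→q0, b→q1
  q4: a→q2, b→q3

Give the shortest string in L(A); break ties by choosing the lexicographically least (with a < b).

A breadth-first search from q0 reaches an accepting state first via the path q0 → q3 → q1 → q4 → q2 on input abba.
No string of length < 4 is accepted (BFS exhausts all shorter strings without reaching an accepting state), and abba is the lexicographically least accepting string of length 4.

abba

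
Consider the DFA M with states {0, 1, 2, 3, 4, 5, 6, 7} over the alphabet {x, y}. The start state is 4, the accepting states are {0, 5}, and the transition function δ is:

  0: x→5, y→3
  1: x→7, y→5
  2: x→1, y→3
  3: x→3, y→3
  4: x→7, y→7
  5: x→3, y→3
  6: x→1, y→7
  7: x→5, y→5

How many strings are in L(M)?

The useful subgraph on states {4, 5, 7} is acyclic, so L(M) is finite; the longest accepting path visits 3 useful states, giving maximum string length 2.
Counting accepting paths from 4 by length: 4 of length 2. Total 4.

4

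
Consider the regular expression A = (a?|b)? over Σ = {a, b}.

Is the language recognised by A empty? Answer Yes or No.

No

The empty string ε matches the expression, so it belongs to L(A).
Since L(A) contains at least one string, it is not empty.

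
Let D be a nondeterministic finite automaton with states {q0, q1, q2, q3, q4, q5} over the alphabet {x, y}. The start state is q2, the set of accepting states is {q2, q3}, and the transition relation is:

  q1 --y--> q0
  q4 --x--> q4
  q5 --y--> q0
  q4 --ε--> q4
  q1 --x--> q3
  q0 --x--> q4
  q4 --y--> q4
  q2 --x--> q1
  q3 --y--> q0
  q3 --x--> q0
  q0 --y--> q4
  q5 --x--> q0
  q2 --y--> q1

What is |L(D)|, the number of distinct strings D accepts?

The useful subgraph on states {q1, q2, q3} is acyclic, so L(D) is finite; the longest accepting path visits 3 useful states, giving maximum string length 2.
Counting accepting paths from q2 by length: 1 of length 0, 2 of length 2. Total 3.

3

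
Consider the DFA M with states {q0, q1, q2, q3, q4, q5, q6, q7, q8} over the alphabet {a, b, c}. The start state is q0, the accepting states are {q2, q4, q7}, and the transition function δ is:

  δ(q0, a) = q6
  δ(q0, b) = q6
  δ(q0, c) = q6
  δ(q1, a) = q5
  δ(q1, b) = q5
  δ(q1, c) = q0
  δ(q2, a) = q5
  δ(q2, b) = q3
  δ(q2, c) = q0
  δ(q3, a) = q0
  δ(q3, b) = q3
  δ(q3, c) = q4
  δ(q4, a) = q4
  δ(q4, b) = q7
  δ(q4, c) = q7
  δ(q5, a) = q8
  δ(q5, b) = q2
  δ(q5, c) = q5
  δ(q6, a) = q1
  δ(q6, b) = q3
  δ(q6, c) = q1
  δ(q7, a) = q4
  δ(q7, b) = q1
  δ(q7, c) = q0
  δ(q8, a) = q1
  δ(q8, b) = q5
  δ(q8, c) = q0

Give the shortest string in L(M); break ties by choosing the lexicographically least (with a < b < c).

abc

A breadth-first search from q0 reaches an accepting state first via the path q0 → q6 → q3 → q4 on input abc.
No string of length < 3 is accepted (BFS exhausts all shorter strings without reaching an accepting state), and abc is the lexicographically least accepting string of length 3.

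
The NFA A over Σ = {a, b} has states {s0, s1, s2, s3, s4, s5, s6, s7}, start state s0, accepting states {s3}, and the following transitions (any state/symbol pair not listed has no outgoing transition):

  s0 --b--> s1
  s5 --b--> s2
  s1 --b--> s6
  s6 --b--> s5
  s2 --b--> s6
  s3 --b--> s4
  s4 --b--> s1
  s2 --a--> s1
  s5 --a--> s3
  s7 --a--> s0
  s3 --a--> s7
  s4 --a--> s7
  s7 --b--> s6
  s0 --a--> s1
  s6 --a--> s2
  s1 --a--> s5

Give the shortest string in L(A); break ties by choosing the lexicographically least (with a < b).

A breadth-first search from s0 reaches an accepting state first via the path s0 → s1 → s5 → s3 on input aaa.
No string of length < 3 is accepted (BFS exhausts all shorter strings without reaching an accepting state), and aaa is the lexicographically least accepting string of length 3.

aaa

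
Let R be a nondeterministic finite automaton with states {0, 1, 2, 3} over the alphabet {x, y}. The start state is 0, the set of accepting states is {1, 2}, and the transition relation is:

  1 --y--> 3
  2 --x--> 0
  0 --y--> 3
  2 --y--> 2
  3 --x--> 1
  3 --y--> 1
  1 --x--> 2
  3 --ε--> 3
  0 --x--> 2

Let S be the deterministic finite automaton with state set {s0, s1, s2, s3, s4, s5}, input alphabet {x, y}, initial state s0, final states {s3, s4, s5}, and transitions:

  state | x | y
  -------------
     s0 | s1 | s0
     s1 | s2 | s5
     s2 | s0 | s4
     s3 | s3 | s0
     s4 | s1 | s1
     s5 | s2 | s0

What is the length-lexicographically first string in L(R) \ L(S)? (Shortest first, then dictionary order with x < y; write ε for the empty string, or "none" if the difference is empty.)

The string x is accepted by R but not by S.
No shorter string lies in the difference, and x is the lexicographically first length-1 string in L(R) \ L(S).

x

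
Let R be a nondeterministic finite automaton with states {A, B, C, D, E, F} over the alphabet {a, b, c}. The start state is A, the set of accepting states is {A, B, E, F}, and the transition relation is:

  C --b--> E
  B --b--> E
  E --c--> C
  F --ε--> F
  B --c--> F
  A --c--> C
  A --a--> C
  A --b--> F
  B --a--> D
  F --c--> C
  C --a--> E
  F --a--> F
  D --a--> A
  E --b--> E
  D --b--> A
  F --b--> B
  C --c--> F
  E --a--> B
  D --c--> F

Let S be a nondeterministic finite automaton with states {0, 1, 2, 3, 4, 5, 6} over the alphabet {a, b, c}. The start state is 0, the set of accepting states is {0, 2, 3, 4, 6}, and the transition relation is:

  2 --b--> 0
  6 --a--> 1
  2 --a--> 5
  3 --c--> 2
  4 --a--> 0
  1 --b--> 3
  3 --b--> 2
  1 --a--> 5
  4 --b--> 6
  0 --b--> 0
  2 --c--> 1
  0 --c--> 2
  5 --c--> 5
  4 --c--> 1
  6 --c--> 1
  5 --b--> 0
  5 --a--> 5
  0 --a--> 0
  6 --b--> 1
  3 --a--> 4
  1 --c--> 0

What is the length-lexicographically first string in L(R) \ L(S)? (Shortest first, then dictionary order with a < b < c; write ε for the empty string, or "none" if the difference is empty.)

ca

The string ca is accepted by R but not by S.
No shorter string lies in the difference, and ca is the lexicographically first length-2 string in L(R) \ L(S).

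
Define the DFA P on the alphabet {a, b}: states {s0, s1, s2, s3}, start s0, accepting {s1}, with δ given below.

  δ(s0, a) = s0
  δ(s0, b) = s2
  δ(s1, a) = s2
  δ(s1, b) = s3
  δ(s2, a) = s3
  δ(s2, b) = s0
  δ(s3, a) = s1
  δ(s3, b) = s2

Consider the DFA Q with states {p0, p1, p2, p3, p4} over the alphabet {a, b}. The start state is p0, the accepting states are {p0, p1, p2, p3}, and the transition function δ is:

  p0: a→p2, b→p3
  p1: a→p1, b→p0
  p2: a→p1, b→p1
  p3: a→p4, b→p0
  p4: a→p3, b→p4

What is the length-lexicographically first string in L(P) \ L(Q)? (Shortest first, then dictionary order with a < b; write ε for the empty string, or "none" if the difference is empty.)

babaa

The string babaa is accepted by P but not by Q.
No shorter string lies in the difference, and babaa is the lexicographically first length-5 string in L(P) \ L(Q).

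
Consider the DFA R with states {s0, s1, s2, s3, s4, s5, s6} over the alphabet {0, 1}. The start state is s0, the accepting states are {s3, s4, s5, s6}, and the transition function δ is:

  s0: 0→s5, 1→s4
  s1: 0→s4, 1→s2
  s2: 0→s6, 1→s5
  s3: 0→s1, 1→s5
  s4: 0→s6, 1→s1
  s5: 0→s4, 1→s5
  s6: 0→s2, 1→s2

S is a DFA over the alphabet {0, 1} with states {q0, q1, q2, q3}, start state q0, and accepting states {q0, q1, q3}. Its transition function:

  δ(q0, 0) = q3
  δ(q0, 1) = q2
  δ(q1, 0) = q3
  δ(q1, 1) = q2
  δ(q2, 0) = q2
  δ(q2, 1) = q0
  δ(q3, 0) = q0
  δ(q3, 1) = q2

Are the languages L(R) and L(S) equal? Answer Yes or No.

No

The string 1 is accepted by R but rejected by S.
So L(R) ≠ L(S).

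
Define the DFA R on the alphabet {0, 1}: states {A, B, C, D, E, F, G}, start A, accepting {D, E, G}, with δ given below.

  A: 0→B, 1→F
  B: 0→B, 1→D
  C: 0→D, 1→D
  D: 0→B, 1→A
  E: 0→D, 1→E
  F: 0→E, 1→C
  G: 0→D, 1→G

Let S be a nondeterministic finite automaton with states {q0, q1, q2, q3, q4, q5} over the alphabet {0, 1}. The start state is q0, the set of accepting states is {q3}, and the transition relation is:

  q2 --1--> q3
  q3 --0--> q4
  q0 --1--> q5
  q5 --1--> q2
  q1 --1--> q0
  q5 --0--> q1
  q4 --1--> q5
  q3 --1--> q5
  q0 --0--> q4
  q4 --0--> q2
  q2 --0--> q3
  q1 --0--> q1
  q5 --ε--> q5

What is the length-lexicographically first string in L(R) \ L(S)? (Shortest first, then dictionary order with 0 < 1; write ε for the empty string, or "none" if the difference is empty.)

The string 01 is accepted by R but not by S.
No shorter string lies in the difference, and 01 is the lexicographically first length-2 string in L(R) \ L(S).

01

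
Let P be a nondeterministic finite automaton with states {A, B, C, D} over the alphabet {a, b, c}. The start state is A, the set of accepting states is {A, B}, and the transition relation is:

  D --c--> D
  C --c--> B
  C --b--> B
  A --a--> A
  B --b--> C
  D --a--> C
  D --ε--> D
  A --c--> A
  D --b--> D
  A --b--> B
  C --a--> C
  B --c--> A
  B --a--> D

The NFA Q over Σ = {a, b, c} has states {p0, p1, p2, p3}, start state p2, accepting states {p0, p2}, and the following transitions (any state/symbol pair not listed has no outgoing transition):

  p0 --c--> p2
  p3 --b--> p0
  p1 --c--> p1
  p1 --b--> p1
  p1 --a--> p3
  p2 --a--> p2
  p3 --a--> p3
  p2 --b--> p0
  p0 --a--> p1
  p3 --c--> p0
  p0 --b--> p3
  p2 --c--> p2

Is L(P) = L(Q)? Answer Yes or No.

Yes

Exploring the product automaton P × Q from the start pair (A, p2), following both machines on each input symbol, reaches 4 state pairs: (A, p2), (B, p0), (D, p1), (C, p3).
P accepts in {A, B} and Q accepts in {p0, p2}. In every reachable pair the two components are either both accepting — (A, p2), (B, p0) — or both non-accepting, so no string is accepted by exactly one of the machines: L(P) \ L(Q) and L(Q) \ L(P) are both empty.
Hence every string is accepted by P iff it is accepted by Q, and the two languages coincide.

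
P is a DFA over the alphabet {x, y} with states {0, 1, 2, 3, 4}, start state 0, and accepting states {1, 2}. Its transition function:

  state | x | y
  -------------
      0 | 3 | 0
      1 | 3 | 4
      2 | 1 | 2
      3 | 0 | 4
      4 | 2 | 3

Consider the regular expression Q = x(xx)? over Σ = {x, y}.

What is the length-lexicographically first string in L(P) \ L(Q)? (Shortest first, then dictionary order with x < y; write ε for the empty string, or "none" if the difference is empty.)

The string xyx is accepted by P but not by Q.
No shorter string lies in the difference, and xyx is the lexicographically first length-3 string in L(P) \ L(Q).

xyx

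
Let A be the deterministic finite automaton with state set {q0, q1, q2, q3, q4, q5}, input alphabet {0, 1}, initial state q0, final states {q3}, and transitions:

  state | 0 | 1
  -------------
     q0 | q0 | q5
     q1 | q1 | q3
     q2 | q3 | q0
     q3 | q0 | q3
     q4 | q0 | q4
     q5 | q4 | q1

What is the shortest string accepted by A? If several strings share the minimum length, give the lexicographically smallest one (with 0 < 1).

111

A breadth-first search from q0 reaches an accepting state first via the path q0 → q5 → q1 → q3 on input 111.
No string of length < 3 is accepted (BFS exhausts all shorter strings without reaching an accepting state), and 111 is the lexicographically least accepting string of length 3.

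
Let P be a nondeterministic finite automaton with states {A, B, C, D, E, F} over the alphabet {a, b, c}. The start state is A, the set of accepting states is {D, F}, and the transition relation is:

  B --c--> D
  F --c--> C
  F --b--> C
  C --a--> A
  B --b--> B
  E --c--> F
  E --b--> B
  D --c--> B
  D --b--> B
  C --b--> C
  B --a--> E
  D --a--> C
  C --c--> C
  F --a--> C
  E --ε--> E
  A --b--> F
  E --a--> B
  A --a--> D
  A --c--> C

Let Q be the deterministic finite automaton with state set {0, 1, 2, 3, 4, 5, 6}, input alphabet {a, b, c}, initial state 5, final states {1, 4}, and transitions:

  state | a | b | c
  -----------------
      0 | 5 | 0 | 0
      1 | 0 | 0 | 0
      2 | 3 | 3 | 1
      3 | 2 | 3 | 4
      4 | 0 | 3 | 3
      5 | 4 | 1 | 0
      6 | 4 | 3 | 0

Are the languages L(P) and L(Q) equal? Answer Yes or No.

Exploring the product automaton P × Q from the start pair (A, 5), following both machines on each input symbol, reaches 6 state pairs: (A, 5), (D, 4), (F, 1), (C, 0), (B, 3), (E, 2).
P accepts in {D, F} and Q accepts in {1, 4}. In every reachable pair the two components are either both accepting — (D, 4), (F, 1) — or both non-accepting, so no string is accepted by exactly one of the machines: L(P) \ L(Q) and L(Q) \ L(P) are both empty.
Hence every string is accepted by P iff it is accepted by Q, and the two languages coincide.

Yes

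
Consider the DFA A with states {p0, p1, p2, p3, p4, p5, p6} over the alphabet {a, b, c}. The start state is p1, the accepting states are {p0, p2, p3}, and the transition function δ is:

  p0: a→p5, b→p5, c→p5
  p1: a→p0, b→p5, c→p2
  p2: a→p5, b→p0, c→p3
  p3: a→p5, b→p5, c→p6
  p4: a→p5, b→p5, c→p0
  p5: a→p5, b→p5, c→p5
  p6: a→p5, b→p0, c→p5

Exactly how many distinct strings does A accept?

5

The useful subgraph on states {p0, p1, p2, p3, p6} is acyclic, so L(A) is finite; the longest accepting path visits 5 useful states, giving maximum string length 4.
Counting accepting paths from p1 by length: 2 of length 1, 2 of length 2, 1 of length 4. Total 5.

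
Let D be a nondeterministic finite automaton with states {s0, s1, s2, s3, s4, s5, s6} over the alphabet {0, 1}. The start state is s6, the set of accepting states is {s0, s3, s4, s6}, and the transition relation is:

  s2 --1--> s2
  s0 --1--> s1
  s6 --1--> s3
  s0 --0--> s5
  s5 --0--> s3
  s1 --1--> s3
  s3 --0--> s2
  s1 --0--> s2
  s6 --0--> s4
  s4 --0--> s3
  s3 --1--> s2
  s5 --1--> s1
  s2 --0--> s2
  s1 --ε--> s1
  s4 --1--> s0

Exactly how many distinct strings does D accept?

The useful subgraph on states {s0, s1, s3, s4, s5, s6} is acyclic, so L(D) is finite; the longest accepting path visits 6 useful states, giving maximum string length 5.
Counting accepting paths from s6 by length: 1 of length 0, 2 of length 1, 2 of length 2, 2 of length 4, 1 of length 5. Total 8.

8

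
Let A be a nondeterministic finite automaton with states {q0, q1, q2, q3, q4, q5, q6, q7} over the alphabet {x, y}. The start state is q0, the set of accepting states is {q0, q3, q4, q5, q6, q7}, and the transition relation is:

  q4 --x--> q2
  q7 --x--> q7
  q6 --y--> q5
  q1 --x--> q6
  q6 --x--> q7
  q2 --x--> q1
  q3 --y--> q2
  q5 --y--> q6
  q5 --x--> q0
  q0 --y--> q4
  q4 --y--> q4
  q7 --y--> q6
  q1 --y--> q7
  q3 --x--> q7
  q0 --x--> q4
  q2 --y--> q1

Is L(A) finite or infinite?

infinite

State q0 is reachable from the start and can reach an accepting state, and it lies on the cycle q0 → q4 → q2 → q1 → q6 → q5 → q0.
Traversing that cycle any number of times yields accepted strings of unbounded length, so the language is infinite.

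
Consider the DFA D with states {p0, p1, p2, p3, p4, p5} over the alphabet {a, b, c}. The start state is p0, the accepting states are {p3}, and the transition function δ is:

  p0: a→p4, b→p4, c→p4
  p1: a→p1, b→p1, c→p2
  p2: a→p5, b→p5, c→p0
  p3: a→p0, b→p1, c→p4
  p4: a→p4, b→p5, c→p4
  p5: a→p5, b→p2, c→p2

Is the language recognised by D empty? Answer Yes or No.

The states reachable from the start state are {p0, p2, p4, p5}.
None of the accepting states {p3} is reachable, so no string is accepted and L(D) = ∅.

Yes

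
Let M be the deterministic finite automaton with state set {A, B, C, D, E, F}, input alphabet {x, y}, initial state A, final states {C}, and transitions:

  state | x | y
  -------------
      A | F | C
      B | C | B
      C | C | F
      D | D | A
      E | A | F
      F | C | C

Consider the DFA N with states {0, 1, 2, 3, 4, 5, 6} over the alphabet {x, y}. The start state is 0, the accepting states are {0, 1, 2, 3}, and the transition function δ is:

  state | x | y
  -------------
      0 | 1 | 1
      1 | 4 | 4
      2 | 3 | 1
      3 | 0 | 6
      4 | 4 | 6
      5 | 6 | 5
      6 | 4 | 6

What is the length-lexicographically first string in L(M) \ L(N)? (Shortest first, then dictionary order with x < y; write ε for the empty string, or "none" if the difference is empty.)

The string xx is accepted by M but not by N.
No shorter string lies in the difference, and xx is the lexicographically first length-2 string in L(M) \ L(N).

xx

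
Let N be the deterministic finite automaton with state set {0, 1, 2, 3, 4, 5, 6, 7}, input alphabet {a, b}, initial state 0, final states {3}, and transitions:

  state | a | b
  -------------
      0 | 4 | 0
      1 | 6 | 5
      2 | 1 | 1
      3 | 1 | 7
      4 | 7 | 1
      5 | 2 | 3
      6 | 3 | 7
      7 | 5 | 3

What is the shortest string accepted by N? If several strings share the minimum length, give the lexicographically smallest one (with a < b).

A breadth-first search from 0 reaches an accepting state first via the path 0 → 4 → 7 → 3 on input aab.
No string of length < 3 is accepted (BFS exhausts all shorter strings without reaching an accepting state), and aab is the lexicographically least accepting string of length 3.

aab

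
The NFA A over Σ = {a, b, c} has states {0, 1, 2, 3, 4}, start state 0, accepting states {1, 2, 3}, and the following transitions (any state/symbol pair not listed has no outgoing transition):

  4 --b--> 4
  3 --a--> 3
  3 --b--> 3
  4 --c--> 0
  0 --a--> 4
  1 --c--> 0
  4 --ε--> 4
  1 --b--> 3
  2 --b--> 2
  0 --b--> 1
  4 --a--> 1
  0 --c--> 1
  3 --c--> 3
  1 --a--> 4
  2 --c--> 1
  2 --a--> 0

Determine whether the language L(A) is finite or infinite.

State 0 is reachable from the start and can reach an accepting state, and it lies on the cycle 0 → 1 → 0.
Traversing that cycle any number of times yields accepted strings of unbounded length, so the language is infinite.

infinite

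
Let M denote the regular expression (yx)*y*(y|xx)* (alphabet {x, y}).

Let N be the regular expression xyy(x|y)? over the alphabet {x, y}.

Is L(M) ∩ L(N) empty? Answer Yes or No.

Converting the expression M to a DFA (subset construction, then merging equivalent states) gives the minimal DFA with states {m0, m1, m2, m3, m4, m5, m6}, start state m0, accepting states {m0, m2, m3, m5, m6} and transitions m0: x→m1, y→m2; m1: x→m3, y→m4; m2: x→m5, y→m3; m3: x→m1, y→m3; m4: x→m4, y→m4; m5: x→m6, y→m2; m6: x→m6, y→m3.
Converting the expression N to a DFA (subset construction, then merging equivalent states) gives the minimal DFA with states {n0, n1, n2, n3, n4, n5}, start state n0, accepting states {n4, n5} and transitions n0: x→n1, y→n2; n1: x→n2, y→n3; n2: x→n2, y→n2; n3: x→n2, y→n4; n4: x→n5, y→n5; n5: x→n2, y→n2.
Exploring the product automaton M × N from the start pair (m0, n0), following both machines on each input symbol, reaches 11 state pairs: (m0, n0), (m1, n1), (m2, n2), (m3, n2), (m4, n3), (m5, n2), (m1, n2), (m4, n2), (m4, n4), (m6, n2), (m4, n5).
M accepts in {m0, m2, m3, m5, m6} and N accepts in {n4, n5}; no reachable pair has both components accepting, so no string drives both machines to acceptance simultaneously and L(M) ∩ L(N) = ∅.
So no string is accepted by both, and the intersection is empty.

Yes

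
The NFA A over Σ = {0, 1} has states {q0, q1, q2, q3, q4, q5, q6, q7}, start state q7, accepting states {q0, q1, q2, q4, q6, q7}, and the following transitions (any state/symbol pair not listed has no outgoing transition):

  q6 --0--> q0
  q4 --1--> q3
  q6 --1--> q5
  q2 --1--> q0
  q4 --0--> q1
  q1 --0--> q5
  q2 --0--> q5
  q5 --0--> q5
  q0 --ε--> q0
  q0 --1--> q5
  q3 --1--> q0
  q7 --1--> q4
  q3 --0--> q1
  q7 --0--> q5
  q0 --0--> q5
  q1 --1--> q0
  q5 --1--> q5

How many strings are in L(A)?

The useful subgraph on states {q0, q1, q3, q4, q7} is acyclic, so L(A) is finite; the longest accepting path visits 5 useful states, giving maximum string length 4.
Counting accepting paths from q7 by length: 1 of length 0, 1 of length 1, 1 of length 2, 3 of length 3, 1 of length 4. Total 7.

7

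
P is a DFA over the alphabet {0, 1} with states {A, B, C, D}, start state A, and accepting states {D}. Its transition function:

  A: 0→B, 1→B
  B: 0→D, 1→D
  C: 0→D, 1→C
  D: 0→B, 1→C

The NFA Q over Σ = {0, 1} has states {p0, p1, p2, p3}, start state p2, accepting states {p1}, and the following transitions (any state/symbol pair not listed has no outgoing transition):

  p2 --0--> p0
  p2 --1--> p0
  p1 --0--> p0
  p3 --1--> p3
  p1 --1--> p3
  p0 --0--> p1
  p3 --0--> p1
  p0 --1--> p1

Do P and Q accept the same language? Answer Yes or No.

Yes

Exploring the product automaton P × Q from the start pair (A, p2), following both machines on each input symbol, reaches 4 state pairs: (A, p2), (B, p0), (D, p1), (C, p3).
P accepts in {D} and Q accepts in {p1}. In every reachable pair the two components are either both accepting — (D, p1) — or both non-accepting, so no string is accepted by exactly one of the machines: L(P) \ L(Q) and L(Q) \ L(P) are both empty.
Hence every string is accepted by P iff it is accepted by Q, and the two languages coincide.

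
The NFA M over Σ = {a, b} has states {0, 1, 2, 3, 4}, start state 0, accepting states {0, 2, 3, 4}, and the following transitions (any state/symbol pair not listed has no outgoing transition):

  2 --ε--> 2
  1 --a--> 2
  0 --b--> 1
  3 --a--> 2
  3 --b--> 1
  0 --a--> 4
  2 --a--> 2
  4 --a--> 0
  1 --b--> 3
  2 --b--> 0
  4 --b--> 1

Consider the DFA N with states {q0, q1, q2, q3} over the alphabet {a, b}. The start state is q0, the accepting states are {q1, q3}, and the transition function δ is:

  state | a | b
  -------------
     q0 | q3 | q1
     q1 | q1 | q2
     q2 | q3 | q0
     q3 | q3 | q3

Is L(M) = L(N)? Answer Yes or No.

The empty string ε is accepted by M but rejected by N.
So L(M) ≠ L(N).

No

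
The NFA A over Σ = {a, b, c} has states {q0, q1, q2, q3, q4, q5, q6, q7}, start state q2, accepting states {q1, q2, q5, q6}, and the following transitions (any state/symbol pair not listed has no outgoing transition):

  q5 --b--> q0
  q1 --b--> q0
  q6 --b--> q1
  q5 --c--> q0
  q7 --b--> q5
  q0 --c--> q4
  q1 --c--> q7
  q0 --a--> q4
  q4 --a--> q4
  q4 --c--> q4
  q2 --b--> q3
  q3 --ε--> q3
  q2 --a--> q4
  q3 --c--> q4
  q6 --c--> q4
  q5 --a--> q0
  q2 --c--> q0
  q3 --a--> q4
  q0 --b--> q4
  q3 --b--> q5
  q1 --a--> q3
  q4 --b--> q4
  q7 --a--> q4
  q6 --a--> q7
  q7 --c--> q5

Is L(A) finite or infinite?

The useful states (reachable from q2 and able to reach an accepting state) are {q2, q3, q5}.
Restricted to these states the transition graph has no cycle, so every accepting path has bounded length and L is finite.

finite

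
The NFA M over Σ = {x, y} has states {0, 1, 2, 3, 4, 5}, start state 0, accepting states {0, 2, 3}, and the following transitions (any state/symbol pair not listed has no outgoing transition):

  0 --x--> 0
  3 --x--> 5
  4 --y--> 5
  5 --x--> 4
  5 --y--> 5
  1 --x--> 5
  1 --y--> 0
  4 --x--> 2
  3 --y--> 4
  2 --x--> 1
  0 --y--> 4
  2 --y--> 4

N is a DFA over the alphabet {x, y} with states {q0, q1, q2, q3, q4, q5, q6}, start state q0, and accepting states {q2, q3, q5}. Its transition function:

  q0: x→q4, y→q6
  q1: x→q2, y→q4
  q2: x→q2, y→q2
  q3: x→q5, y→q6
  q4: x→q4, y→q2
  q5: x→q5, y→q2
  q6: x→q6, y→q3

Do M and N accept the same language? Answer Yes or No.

No

The empty string ε is accepted by M but rejected by N.
So L(M) ≠ L(N).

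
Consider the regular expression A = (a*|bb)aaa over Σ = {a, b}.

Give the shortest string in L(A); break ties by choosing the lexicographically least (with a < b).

By inspection of the expression, no string of length less than 3 matches, and aaa is the lexicographically first match of length 3.

aaa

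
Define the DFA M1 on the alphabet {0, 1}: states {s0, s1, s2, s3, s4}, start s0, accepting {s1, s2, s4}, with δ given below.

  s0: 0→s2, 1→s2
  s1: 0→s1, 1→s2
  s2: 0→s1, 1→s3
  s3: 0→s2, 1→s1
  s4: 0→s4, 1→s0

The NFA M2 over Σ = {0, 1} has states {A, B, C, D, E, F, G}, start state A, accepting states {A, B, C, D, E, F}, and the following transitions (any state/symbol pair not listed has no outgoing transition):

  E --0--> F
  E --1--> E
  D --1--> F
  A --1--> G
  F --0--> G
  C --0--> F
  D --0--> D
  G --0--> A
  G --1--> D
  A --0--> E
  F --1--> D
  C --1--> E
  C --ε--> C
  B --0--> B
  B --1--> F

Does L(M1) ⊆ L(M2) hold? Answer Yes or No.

The string 1 is in L(M1) but not in L(M2).
So L(M1) ⊄ L(M2).

No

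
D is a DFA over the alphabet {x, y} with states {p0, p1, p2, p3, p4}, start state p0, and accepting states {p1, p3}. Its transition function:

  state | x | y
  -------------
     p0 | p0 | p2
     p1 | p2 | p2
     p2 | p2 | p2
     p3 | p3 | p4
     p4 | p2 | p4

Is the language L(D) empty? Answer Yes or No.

The states reachable from the start state are {p0, p2}.
None of the accepting states {p1, p3} is reachable, so no string is accepted and L(D) = ∅.

Yes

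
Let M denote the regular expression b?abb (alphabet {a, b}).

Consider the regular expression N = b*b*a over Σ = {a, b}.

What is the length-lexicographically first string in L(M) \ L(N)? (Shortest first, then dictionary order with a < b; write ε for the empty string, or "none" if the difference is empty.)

abb

The string abb is accepted by M but not by N.
No shorter string lies in the difference, and abb is the lexicographically first length-3 string in L(M) \ L(N).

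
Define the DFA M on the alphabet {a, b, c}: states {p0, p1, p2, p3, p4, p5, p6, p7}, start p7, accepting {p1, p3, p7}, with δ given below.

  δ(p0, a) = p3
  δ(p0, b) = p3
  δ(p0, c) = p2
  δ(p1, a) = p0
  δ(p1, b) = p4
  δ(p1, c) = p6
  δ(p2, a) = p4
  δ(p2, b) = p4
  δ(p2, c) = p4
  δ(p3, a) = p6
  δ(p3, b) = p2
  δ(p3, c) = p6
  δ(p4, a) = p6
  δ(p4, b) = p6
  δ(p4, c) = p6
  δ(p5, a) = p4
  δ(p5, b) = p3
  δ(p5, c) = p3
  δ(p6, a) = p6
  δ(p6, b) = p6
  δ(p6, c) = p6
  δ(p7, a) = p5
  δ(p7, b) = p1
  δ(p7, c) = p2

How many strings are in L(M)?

6

The useful subgraph on states {p0, p1, p3, p5, p7} is acyclic, so L(M) is finite; the longest accepting path visits 4 useful states, giving maximum string length 3.
Counting accepting paths from p7 by length: 1 of length 0, 1 of length 1, 2 of length 2, 2 of length 3. Total 6.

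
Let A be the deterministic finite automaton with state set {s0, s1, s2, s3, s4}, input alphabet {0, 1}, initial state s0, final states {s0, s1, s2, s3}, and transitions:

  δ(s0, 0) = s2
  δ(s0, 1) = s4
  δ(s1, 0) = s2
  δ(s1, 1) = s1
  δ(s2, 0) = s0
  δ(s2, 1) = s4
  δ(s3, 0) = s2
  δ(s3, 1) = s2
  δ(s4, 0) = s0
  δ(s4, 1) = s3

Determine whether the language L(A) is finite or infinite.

State s0 is reachable from the start and can reach an accepting state, and it lies on the cycle s0 → s2 → s0.
Traversing that cycle any number of times yields accepted strings of unbounded length, so the language is infinite.

infinite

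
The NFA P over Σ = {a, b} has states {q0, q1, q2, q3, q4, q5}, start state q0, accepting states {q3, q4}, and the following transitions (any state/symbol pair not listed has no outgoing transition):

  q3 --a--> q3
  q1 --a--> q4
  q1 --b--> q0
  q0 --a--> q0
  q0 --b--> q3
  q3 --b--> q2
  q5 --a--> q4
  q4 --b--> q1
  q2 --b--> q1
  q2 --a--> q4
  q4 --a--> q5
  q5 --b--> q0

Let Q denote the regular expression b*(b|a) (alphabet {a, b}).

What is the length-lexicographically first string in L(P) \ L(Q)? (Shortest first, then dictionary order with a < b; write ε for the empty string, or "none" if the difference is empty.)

The string ab is accepted by P but not by Q.
No shorter string lies in the difference, and ab is the lexicographically first length-2 string in L(P) \ L(Q).

ab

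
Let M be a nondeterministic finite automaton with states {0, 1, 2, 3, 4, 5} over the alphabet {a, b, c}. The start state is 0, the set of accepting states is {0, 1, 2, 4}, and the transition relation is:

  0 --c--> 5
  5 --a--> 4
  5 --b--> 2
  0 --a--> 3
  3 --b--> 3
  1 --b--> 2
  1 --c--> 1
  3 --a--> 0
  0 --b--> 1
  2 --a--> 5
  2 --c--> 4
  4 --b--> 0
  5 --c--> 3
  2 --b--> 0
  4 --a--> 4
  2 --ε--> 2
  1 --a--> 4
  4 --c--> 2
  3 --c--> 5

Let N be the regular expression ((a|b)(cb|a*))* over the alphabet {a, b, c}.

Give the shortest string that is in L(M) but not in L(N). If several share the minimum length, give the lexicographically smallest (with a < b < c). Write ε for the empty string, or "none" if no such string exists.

The string bc is accepted by M but not by N.
No shorter string lies in the difference, and bc is the lexicographically first length-2 string in L(M) \ L(N).

bc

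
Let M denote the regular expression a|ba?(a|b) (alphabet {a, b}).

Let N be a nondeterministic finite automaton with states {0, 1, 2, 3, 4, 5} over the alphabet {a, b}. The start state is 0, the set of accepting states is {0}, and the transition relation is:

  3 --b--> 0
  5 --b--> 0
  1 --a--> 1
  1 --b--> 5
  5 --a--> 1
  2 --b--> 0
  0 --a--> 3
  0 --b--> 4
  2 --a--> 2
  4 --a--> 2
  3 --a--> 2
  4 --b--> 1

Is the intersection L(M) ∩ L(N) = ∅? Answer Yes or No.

The string bab is accepted by both M and N.
Hence L(M) ∩ L(N) ≠ ∅.

No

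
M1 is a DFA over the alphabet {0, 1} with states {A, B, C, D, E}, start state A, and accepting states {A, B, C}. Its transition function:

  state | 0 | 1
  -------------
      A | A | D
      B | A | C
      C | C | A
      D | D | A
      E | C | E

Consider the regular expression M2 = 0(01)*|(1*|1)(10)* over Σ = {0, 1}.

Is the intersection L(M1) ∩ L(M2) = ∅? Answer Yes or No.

No

The empty string ε is accepted by both M1 and M2.
Hence L(M1) ∩ L(M2) ≠ ∅.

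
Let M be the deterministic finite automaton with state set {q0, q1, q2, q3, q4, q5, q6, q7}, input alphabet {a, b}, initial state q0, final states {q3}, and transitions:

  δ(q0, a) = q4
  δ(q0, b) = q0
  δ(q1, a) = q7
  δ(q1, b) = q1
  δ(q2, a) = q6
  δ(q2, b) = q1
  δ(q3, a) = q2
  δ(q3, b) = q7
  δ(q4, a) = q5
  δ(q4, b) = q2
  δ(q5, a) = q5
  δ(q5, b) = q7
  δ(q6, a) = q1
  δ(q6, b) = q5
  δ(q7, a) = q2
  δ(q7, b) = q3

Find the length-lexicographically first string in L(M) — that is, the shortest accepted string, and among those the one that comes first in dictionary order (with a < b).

aabb

A breadth-first search from q0 reaches an accepting state first via the path q0 → q4 → q5 → q7 → q3 on input aabb.
No string of length < 4 is accepted (BFS exhausts all shorter strings without reaching an accepting state), and aabb is the lexicographically least accepting string of length 4.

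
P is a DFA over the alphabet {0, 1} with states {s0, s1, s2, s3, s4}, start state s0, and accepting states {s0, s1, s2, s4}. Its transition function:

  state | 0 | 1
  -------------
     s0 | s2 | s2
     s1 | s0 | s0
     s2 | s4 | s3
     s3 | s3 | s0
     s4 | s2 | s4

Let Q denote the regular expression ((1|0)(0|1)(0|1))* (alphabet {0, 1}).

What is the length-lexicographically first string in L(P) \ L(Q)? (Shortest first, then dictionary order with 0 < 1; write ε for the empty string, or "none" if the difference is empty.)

The string 0 is accepted by P but not by Q.
No shorter string lies in the difference, and 0 is the lexicographically first length-1 string in L(P) \ L(Q).

0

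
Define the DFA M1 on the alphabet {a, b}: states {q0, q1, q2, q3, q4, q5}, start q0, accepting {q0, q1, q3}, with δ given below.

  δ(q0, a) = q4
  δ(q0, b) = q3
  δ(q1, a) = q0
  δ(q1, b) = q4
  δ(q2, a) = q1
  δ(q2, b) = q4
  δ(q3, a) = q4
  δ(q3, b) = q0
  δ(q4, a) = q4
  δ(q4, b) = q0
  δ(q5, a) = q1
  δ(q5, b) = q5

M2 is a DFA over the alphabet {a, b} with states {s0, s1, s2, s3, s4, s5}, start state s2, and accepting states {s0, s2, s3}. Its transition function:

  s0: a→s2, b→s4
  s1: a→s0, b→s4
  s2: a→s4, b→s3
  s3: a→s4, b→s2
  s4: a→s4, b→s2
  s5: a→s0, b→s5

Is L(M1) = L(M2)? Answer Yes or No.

Exploring the product automaton M1 × M2 from the start pair (q0, s2), following both machines on each input symbol, reaches 3 state pairs: (q0, s2), (q4, s4), (q3, s3).
M1 accepts in {q0, q1, q3} and M2 accepts in {s0, s2, s3}. In every reachable pair the two components are either both accepting — (q0, s2), (q3, s3) — or both non-accepting, so no string is accepted by exactly one of the machines: L(M1) \ L(M2) and L(M2) \ L(M1) are both empty.
Hence every string is accepted by M1 iff it is accepted by M2, and the two languages coincide.

Yes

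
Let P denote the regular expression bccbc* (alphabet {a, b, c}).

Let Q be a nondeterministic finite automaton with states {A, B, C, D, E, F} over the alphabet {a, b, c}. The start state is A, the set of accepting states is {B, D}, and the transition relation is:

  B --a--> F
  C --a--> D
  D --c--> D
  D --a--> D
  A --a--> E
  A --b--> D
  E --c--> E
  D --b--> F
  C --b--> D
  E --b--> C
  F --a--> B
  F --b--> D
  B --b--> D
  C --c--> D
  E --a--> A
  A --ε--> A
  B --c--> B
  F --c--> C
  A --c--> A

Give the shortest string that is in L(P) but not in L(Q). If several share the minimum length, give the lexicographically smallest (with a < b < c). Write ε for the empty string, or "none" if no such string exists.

The string bccb is accepted by P but not by Q.
No shorter string lies in the difference, and bccb is the lexicographically first length-4 string in L(P) \ L(Q).

bccb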